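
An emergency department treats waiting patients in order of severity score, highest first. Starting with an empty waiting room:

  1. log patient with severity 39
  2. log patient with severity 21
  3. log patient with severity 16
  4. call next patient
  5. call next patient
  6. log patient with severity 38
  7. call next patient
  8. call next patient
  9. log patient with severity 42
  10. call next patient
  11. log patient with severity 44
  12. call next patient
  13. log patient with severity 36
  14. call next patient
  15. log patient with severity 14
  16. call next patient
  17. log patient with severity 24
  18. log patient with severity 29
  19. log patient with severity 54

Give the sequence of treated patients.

insert 39 → {39}
insert 21 → {39, 21}
insert 16 → {39, 21, 16}
call next patient → 39; now {21, 16}
call next patient → 21; now {16}
insert 38 → {38, 16}
call next patient → 38; now {16}
call next patient → 16; now {}
insert 42 → {42}
call next patient → 42; now {}
insert 44 → {44}
call next patient → 44; now {}
insert 36 → {36}
call next patient → 36; now {}
insert 14 → {14}
call next patient → 14; now {}
insert 24 → {24}
insert 29 → {29, 24}
insert 54 → {54, 29, 24}

39 → 21 → 38 → 16 → 42 → 44 → 36 → 14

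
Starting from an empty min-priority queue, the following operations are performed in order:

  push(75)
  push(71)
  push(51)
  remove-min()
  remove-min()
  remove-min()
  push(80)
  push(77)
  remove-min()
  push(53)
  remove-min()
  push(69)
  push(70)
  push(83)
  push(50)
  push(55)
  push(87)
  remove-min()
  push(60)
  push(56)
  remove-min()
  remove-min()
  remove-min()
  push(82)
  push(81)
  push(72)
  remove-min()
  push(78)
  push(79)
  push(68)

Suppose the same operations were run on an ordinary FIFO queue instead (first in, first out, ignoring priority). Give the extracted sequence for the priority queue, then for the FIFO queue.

insert 75 → {75}
insert 71 → {71, 75}
insert 51 → {51, 71, 75}
remove-min → 51; now {71, 75}
remove-min → 71; now {75}
remove-min → 75; now {}
insert 80 → {80}
insert 77 → {77, 80}
remove-min → 77; now {80}
insert 53 → {53, 80}
remove-min → 53; now {80}
insert 69 → {69, 80}
insert 70 → {69, 70, 80}
insert 83 → {69, 70, 80, 83}
insert 50 → {50, 69, 70, 80, 83}
insert 55 → {50, 55, 69, 70, 80, 83}
insert 87 → {50, 55, 69, 70, 80, 83, 87}
remove-min → 50; now {55, 69, 70, 80, 83, 87}
insert 60 → {55, 60, 69, 70, 80, 83, 87}
insert 56 → {55, 56, 60, 69, 70, 80, 83, 87}
remove-min → 55; now {56, 60, 69, 70, 80, 83, 87}
remove-min → 56; now {60, 69, 70, 80, 83, 87}
remove-min → 60; now {69, 70, 80, 83, 87}
insert 82 → {69, 70, 80, 82, 83, 87}
insert 81 → {69, 70, 80, 81, 82, 83, 87}
insert 72 → {69, 70, 72, 80, 81, 82, 83, 87}
remove-min → 69; now {70, 72, 80, 81, 82, 83, 87}
insert 78 → {70, 72, 78, 80, 81, 82, 83, 87}
insert 79 → {70, 72, 78, 79, 80, 81, 82, 83, 87}
insert 68 → {68, 70, 72, 78, 79, 80, 81, 82, 83, 87}

priority queue: [51, 71, 75, 77, 53, 50, 55, 56, 60, 69]; FIFO queue: 75, 71, 51, 80, 77, 53, 69, 70, 83, 50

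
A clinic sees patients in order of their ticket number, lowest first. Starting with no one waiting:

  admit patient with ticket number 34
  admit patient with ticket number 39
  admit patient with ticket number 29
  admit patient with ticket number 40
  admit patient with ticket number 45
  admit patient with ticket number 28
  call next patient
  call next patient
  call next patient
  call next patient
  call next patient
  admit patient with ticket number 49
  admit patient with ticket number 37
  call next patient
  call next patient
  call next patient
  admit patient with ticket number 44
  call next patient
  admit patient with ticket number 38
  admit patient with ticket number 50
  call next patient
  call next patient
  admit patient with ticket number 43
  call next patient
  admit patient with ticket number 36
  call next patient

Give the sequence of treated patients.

insert 34 → {34}
insert 39 → {34, 39}
insert 29 → {29, 34, 39}
insert 40 → {29, 34, 39, 40}
insert 45 → {29, 34, 39, 40, 45}
insert 28 → {28, 29, 34, 39, 40, 45}
call next patient → 28; now {29, 34, 39, 40, 45}
call next patient → 29; now {34, 39, 40, 45}
call next patient → 34; now {39, 40, 45}
call next patient → 39; now {40, 45}
call next patient → 40; now {45}
insert 49 → {45, 49}
insert 37 → {37, 45, 49}
call next patient → 37; now {45, 49}
call next patient → 45; now {49}
call next patient → 49; now {}
insert 44 → {44}
call next patient → 44; now {}
insert 38 → {38}
insert 50 → {38, 50}
call next patient → 38; now {50}
call next patient → 50; now {}
insert 43 → {43}
call next patient → 43; now {}
insert 36 → {36}
call next patient → 36; now {}

28 → 29 → 34 → 39 → 40 → 37 → 45 → 49 → 44 → 38 → 50 → 43 → 36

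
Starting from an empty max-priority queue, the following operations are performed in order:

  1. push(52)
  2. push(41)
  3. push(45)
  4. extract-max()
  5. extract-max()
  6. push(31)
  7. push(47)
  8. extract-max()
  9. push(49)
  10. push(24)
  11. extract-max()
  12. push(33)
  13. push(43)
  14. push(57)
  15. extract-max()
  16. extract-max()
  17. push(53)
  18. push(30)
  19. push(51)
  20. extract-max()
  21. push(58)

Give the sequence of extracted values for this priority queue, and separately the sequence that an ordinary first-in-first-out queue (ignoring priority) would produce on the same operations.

priority queue: 52, 45, 47, 49, 57, 43, 53; FIFO queue: [52, 41, 45, 31, 47, 49, 24]

insert 52 → {52}
insert 41 → {52, 41}
insert 45 → {52, 45, 41}
extract-max → 52; now {45, 41}
extract-max → 45; now {41}
insert 31 → {41, 31}
insert 47 → {47, 41, 31}
extract-max → 47; now {41, 31}
insert 49 → {49, 41, 31}
insert 24 → {49, 41, 31, 24}
extract-max → 49; now {41, 31, 24}
insert 33 → {41, 33, 31, 24}
insert 43 → {43, 41, 33, 31, 24}
insert 57 → {57, 43, 41, 33, 31, 24}
extract-max → 57; now {43, 41, 33, 31, 24}
extract-max → 43; now {41, 33, 31, 24}
insert 53 → {53, 41, 33, 31, 24}
insert 30 → {53, 41, 33, 31, 30, 24}
insert 51 → {53, 51, 41, 33, 31, 30, 24}
extract-max → 53; now {51, 41, 33, 31, 30, 24}
insert 58 → {58, 51, 41, 33, 31, 30, 24}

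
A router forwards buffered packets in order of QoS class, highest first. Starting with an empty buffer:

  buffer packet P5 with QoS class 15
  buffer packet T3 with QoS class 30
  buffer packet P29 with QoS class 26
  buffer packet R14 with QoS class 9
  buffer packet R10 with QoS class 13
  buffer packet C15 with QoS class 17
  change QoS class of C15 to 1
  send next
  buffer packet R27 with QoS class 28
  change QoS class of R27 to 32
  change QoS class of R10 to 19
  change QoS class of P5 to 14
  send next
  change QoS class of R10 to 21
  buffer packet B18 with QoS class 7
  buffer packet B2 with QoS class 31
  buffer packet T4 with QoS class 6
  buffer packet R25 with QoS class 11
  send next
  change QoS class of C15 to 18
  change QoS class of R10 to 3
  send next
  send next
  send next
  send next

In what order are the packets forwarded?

add P5 (QoS class 15) → {P5:15}
add T3 (QoS class 30) → {T3:30, P5:15}
add P29 (QoS class 26) → {T3:30, P29:26, P5:15}
add R14 (QoS class 9) → {T3:30, P29:26, P5:15, R14:9}
add R10 (QoS class 13) → {T3:30, P29:26, P5:15, R10:13, R14:9}
add C15 (QoS class 17) → {T3:30, P29:26, C15:17, P5:15, R10:13, R14:9}
update C15 to QoS class 1 → {T3:30, P29:26, P5:15, R10:13, R14:9, C15:1}
send next → T3; now {P29:26, P5:15, R10:13, R14:9, C15:1}
add R27 (QoS class 28) → {R27:28, P29:26, P5:15, R10:13, R14:9, C15:1}
update R27 to QoS class 32 → {R27:32, P29:26, P5:15, R10:13, R14:9, C15:1}
update R10 to QoS class 19 → {R27:32, P29:26, R10:19, P5:15, R14:9, C15:1}
update P5 to QoS class 14 → {R27:32, P29:26, R10:19, P5:14, R14:9, C15:1}
send next → R27; now {P29:26, R10:19, P5:14, R14:9, C15:1}
update R10 to QoS class 21 → {P29:26, R10:21, P5:14, R14:9, C15:1}
add B18 (QoS class 7) → {P29:26, R10:21, P5:14, R14:9, B18:7, C15:1}
add B2 (QoS class 31) → {B2:31, P29:26, R10:21, P5:14, R14:9, B18:7, C15:1}
add T4 (QoS class 6) → {B2:31, P29:26, R10:21, P5:14, R14:9, B18:7, T4:6, C15:1}
add R25 (QoS class 11) → {B2:31, P29:26, R10:21, P5:14, R25:11, R14:9, B18:7, T4:6, C15:1}
send next → B2; now {P29:26, R10:21, P5:14, R25:11, R14:9, B18:7, T4:6, C15:1}
update C15 to QoS class 18 → {P29:26, R10:21, C15:18, P5:14, R25:11, R14:9, B18:7, T4:6}
update R10 to QoS class 3 → {P29:26, C15:18, P5:14, R25:11, R14:9, B18:7, T4:6, R10:3}
send next → P29; now {C15:18, P5:14, R25:11, R14:9, B18:7, T4:6, R10:3}
send next → C15; now {P5:14, R25:11, R14:9, B18:7, T4:6, R10:3}
send next → P5; now {R25:11, R14:9, B18:7, T4:6, R10:3}
send next → R25; now {R14:9, B18:7, T4:6, R10:3}

[T3, R27, B2, P29, C15, P5, R25]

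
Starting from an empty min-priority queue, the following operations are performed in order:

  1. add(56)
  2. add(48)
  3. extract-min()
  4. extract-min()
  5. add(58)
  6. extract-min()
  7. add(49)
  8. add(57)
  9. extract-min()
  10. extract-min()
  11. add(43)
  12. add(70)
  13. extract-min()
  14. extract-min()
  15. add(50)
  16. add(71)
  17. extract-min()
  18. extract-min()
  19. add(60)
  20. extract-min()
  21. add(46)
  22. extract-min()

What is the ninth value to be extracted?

71

insert 56 → {56}
insert 48 → {48, 56}
extract-min → 48; now {56}
extract-min → 56; now {}
insert 58 → {58}
extract-min → 58; now {}
insert 49 → {49}
insert 57 → {49, 57}
extract-min → 49; now {57}
extract-min → 57; now {}
insert 43 → {43}
insert 70 → {43, 70}
extract-min → 43; now {70}
extract-min → 70; now {}
insert 50 → {50}
insert 71 → {50, 71}
extract-min → 50; now {71}
extract-min → 71; now {}
insert 60 → {60}
extract-min → 60; now {}
insert 46 → {46}
extract-min → 46; now {}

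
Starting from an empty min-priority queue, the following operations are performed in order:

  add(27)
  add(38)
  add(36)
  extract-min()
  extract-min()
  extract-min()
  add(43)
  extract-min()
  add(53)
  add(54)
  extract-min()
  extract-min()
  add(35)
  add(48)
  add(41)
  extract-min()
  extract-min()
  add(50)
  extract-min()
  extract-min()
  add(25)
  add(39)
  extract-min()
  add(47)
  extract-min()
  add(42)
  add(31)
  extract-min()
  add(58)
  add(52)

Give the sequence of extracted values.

insert 27 → {27}
insert 38 → {27, 38}
insert 36 → {27, 36, 38}
extract-min → 27; now {36, 38}
extract-min → 36; now {38}
extract-min → 38; now {}
insert 43 → {43}
extract-min → 43; now {}
insert 53 → {53}
insert 54 → {53, 54}
extract-min → 53; now {54}
extract-min → 54; now {}
insert 35 → {35}
insert 48 → {35, 48}
insert 41 → {35, 41, 48}
extract-min → 35; now {41, 48}
extract-min → 41; now {48}
insert 50 → {48, 50}
extract-min → 48; now {50}
extract-min → 50; now {}
insert 25 → {25}
insert 39 → {25, 39}
extract-min → 25; now {39}
insert 47 → {39, 47}
extract-min → 39; now {47}
insert 42 → {42, 47}
insert 31 → {31, 42, 47}
extract-min → 31; now {42, 47}
insert 58 → {42, 47, 58}
insert 52 → {42, 47, 52, 58}

27 → 36 → 38 → 43 → 53 → 54 → 35 → 41 → 48 → 50 → 25 → 39 → 31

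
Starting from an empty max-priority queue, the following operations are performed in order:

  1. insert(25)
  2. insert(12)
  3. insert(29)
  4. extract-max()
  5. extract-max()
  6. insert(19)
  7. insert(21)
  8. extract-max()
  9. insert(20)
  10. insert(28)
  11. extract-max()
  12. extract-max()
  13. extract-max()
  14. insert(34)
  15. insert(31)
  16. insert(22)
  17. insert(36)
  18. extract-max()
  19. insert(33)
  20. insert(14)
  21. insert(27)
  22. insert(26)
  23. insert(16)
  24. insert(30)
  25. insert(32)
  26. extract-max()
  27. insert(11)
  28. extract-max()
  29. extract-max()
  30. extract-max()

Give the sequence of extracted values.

29, 25, 21, 28, 20, 19, 36, 34, 33, 32, 31

insert 25 → {25}
insert 12 → {25, 12}
insert 29 → {29, 25, 12}
extract-max → 29; now {25, 12}
extract-max → 25; now {12}
insert 19 → {19, 12}
insert 21 → {21, 19, 12}
extract-max → 21; now {19, 12}
insert 20 → {20, 19, 12}
insert 28 → {28, 20, 19, 12}
extract-max → 28; now {20, 19, 12}
extract-max → 20; now {19, 12}
extract-max → 19; now {12}
insert 34 → {34, 12}
insert 31 → {34, 31, 12}
insert 22 → {34, 31, 22, 12}
insert 36 → {36, 34, 31, 22, 12}
extract-max → 36; now {34, 31, 22, 12}
insert 33 → {34, 33, 31, 22, 12}
insert 14 → {34, 33, 31, 22, 14, 12}
insert 27 → {34, 33, 31, 27, 22, 14, 12}
insert 26 → {34, 33, 31, 27, 26, 22, 14, 12}
insert 16 → {34, 33, 31, 27, 26, 22, 16, 14, 12}
insert 30 → {34, 33, 31, 30, 27, 26, 22, 16, 14, 12}
insert 32 → {34, 33, 32, 31, 30, 27, 26, 22, 16, 14, 12}
extract-max → 34; now {33, 32, 31, 30, 27, 26, 22, 16, 14, 12}
insert 11 → {33, 32, 31, 30, 27, 26, 22, 16, 14, 12, 11}
extract-max → 33; now {32, 31, 30, 27, 26, 22, 16, 14, 12, 11}
extract-max → 32; now {31, 30, 27, 26, 22, 16, 14, 12, 11}
extract-max → 31; now {30, 27, 26, 22, 16, 14, 12, 11}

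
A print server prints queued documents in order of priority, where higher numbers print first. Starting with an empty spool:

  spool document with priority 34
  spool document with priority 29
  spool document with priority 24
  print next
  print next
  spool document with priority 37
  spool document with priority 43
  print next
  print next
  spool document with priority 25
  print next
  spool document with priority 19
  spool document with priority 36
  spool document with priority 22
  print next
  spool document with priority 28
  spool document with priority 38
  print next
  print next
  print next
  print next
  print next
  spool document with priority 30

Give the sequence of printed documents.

34 → 29 → 43 → 37 → 25 → 36 → 38 → 28 → 24 → 22 → 19

insert 34 → {34}
insert 29 → {34, 29}
insert 24 → {34, 29, 24}
print next → 34; now {29, 24}
print next → 29; now {24}
insert 37 → {37, 24}
insert 43 → {43, 37, 24}
print next → 43; now {37, 24}
print next → 37; now {24}
insert 25 → {25, 24}
print next → 25; now {24}
insert 19 → {24, 19}
insert 36 → {36, 24, 19}
insert 22 → {36, 24, 22, 19}
print next → 36; now {24, 22, 19}
insert 28 → {28, 24, 22, 19}
insert 38 → {38, 28, 24, 22, 19}
print next → 38; now {28, 24, 22, 19}
print next → 28; now {24, 22, 19}
print next → 24; now {22, 19}
print next → 22; now {19}
print next → 19; now {}
insert 30 → {30}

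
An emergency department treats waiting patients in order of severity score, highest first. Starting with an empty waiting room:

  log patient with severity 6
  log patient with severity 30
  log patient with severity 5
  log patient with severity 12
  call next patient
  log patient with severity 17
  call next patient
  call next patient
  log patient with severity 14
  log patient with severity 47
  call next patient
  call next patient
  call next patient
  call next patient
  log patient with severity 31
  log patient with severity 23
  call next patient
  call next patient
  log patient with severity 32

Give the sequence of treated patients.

insert 6 → {6}
insert 30 → {30, 6}
insert 5 → {30, 6, 5}
insert 12 → {30, 12, 6, 5}
call next patient → 30; now {12, 6, 5}
insert 17 → {17, 12, 6, 5}
call next patient → 17; now {12, 6, 5}
call next patient → 12; now {6, 5}
insert 14 → {14, 6, 5}
insert 47 → {47, 14, 6, 5}
call next patient → 47; now {14, 6, 5}
call next patient → 14; now {6, 5}
call next patient → 6; now {5}
call next patient → 5; now {}
insert 31 → {31}
insert 23 → {31, 23}
call next patient → 31; now {23}
call next patient → 23; now {}
insert 32 → {32}

30 → 17 → 12 → 47 → 14 → 6 → 5 → 31 → 23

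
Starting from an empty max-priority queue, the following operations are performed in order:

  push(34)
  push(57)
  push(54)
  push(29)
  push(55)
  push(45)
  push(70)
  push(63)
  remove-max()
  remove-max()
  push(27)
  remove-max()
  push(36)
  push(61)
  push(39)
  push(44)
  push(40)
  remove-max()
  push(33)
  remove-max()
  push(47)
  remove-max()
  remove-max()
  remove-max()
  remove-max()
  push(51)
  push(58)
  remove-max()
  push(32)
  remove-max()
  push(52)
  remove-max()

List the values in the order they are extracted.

insert 34 → {34}
insert 57 → {57, 34}
insert 54 → {57, 54, 34}
insert 29 → {57, 54, 34, 29}
insert 55 → {57, 55, 54, 34, 29}
insert 45 → {57, 55, 54, 45, 34, 29}
insert 70 → {70, 57, 55, 54, 45, 34, 29}
insert 63 → {70, 63, 57, 55, 54, 45, 34, 29}
remove-max → 70; now {63, 57, 55, 54, 45, 34, 29}
remove-max → 63; now {57, 55, 54, 45, 34, 29}
insert 27 → {57, 55, 54, 45, 34, 29, 27}
remove-max → 57; now {55, 54, 45, 34, 29, 27}
insert 36 → {55, 54, 45, 36, 34, 29, 27}
insert 61 → {61, 55, 54, 45, 36, 34, 29, 27}
insert 39 → {61, 55, 54, 45, 39, 36, 34, 29, 27}
insert 44 → {61, 55, 54, 45, 44, 39, 36, 34, 29, 27}
insert 40 → {61, 55, 54, 45, 44, 40, 39, 36, 34, 29, 27}
remove-max → 61; now {55, 54, 45, 44, 40, 39, 36, 34, 29, 27}
insert 33 → {55, 54, 45, 44, 40, 39, 36, 34, 33, 29, 27}
remove-max → 55; now {54, 45, 44, 40, 39, 36, 34, 33, 29, 27}
insert 47 → {54, 47, 45, 44, 40, 39, 36, 34, 33, 29, 27}
remove-max → 54; now {47, 45, 44, 40, 39, 36, 34, 33, 29, 27}
remove-max → 47; now {45, 44, 40, 39, 36, 34, 33, 29, 27}
remove-max → 45; now {44, 40, 39, 36, 34, 33, 29, 27}
remove-max → 44; now {40, 39, 36, 34, 33, 29, 27}
insert 51 → {51, 40, 39, 36, 34, 33, 29, 27}
insert 58 → {58, 51, 40, 39, 36, 34, 33, 29, 27}
remove-max → 58; now {51, 40, 39, 36, 34, 33, 29, 27}
insert 32 → {51, 40, 39, 36, 34, 33, 32, 29, 27}
remove-max → 51; now {40, 39, 36, 34, 33, 32, 29, 27}
insert 52 → {52, 40, 39, 36, 34, 33, 32, 29, 27}
remove-max → 52; now {40, 39, 36, 34, 33, 32, 29, 27}

70 → 63 → 57 → 61 → 55 → 54 → 47 → 45 → 44 → 58 → 51 → 52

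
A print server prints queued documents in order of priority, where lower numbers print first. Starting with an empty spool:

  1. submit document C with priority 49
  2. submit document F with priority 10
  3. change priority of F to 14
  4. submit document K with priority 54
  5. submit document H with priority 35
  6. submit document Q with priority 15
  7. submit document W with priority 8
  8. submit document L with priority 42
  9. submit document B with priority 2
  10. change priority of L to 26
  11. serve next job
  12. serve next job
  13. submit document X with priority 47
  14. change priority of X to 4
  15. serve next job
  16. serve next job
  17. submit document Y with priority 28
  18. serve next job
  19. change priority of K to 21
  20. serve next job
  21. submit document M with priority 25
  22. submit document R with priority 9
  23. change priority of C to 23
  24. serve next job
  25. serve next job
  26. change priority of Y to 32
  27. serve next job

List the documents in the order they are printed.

B → W → X → F → Q → K → R → C → M

add C (priority 49) → {C:49}
add F (priority 10) → {F:10, C:49}
update F to priority 14 → {F:14, C:49}
add K (priority 54) → {F:14, C:49, K:54}
add H (priority 35) → {F:14, H:35, C:49, K:54}
add Q (priority 15) → {F:14, Q:15, H:35, C:49, K:54}
add W (priority 8) → {W:8, F:14, Q:15, H:35, C:49, K:54}
add L (priority 42) → {W:8, F:14, Q:15, H:35, L:42, C:49, K:54}
add B (priority 2) → {B:2, W:8, F:14, Q:15, H:35, L:42, C:49, K:54}
update L to priority 26 → {B:2, W:8, F:14, Q:15, L:26, H:35, C:49, K:54}
serve next job → B; now {W:8, F:14, Q:15, L:26, H:35, C:49, K:54}
serve next job → W; now {F:14, Q:15, L:26, H:35, C:49, K:54}
add X (priority 47) → {F:14, Q:15, L:26, H:35, X:47, C:49, K:54}
update X to priority 4 → {X:4, F:14, Q:15, L:26, H:35, C:49, K:54}
serve next job → X; now {F:14, Q:15, L:26, H:35, C:49, K:54}
serve next job → F; now {Q:15, L:26, H:35, C:49, K:54}
add Y (priority 28) → {Q:15, L:26, Y:28, H:35, C:49, K:54}
serve next job → Q; now {L:26, Y:28, H:35, C:49, K:54}
update K to priority 21 → {K:21, L:26, Y:28, H:35, C:49}
serve next job → K; now {L:26, Y:28, H:35, C:49}
add M (priority 25) → {M:25, L:26, Y:28, H:35, C:49}
add R (priority 9) → {R:9, M:25, L:26, Y:28, H:35, C:49}
update C to priority 23 → {R:9, C:23, M:25, L:26, Y:28, H:35}
serve next job → R; now {C:23, M:25, L:26, Y:28, H:35}
serve next job → C; now {M:25, L:26, Y:28, H:35}
update Y to priority 32 → {M:25, L:26, Y:32, H:35}
serve next job → M; now {L:26, Y:32, H:35}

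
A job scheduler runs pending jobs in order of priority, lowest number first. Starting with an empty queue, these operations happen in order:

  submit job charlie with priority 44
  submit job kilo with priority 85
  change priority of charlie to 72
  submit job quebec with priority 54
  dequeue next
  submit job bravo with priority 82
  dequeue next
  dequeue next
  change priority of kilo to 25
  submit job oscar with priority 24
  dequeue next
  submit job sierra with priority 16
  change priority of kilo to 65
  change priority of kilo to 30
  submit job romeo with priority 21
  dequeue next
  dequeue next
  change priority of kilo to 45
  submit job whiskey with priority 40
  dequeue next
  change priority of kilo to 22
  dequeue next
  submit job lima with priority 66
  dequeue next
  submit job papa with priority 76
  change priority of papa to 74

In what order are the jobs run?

quebec, charlie, bravo, oscar, sierra, romeo, whiskey, kilo, lima

add charlie (priority 44) → {charlie:44}
add kilo (priority 85) → {charlie:44, kilo:85}
update charlie to priority 72 → {charlie:72, kilo:85}
add quebec (priority 54) → {quebec:54, charlie:72, kilo:85}
dequeue next → quebec; now {charlie:72, kilo:85}
add bravo (priority 82) → {charlie:72, bravo:82, kilo:85}
dequeue next → charlie; now {bravo:82, kilo:85}
dequeue next → bravo; now {kilo:85}
update kilo to priority 25 → {kilo:25}
add oscar (priority 24) → {oscar:24, kilo:25}
dequeue next → oscar; now {kilo:25}
add sierra (priority 16) → {sierra:16, kilo:25}
update kilo to priority 65 → {sierra:16, kilo:65}
update kilo to priority 30 → {sierra:16, kilo:30}
add romeo (priority 21) → {sierra:16, romeo:21, kilo:30}
dequeue next → sierra; now {romeo:21, kilo:30}
dequeue next → romeo; now {kilo:30}
update kilo to priority 45 → {kilo:45}
add whiskey (priority 40) → {whiskey:40, kilo:45}
dequeue next → whiskey; now {kilo:45}
update kilo to priority 22 → {kilo:22}
dequeue next → kilo; now {}
add lima (priority 66) → {lima:66}
dequeue next → lima; now {}
add papa (priority 76) → {papa:76}
update papa to priority 74 → {papa:74}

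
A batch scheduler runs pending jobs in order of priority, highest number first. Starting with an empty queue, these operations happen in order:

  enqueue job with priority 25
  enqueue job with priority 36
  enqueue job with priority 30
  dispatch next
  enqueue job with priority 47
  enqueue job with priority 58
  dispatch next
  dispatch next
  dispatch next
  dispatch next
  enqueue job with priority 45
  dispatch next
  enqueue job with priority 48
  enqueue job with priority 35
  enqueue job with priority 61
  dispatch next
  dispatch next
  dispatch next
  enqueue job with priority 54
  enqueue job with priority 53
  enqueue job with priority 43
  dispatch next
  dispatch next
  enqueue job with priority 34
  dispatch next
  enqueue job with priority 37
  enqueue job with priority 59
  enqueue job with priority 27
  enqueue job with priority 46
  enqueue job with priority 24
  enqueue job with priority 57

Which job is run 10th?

insert 25 → {25}
insert 36 → {36, 25}
insert 30 → {36, 30, 25}
dispatch next → 36; now {30, 25}
insert 47 → {47, 30, 25}
insert 58 → {58, 47, 30, 25}
dispatch next → 58; now {47, 30, 25}
dispatch next → 47; now {30, 25}
dispatch next → 30; now {25}
dispatch next → 25; now {}
insert 45 → {45}
dispatch next → 45; now {}
insert 48 → {48}
insert 35 → {48, 35}
insert 61 → {61, 48, 35}
dispatch next → 61; now {48, 35}
dispatch next → 48; now {35}
dispatch next → 35; now {}
insert 54 → {54}
insert 53 → {54, 53}
insert 43 → {54, 53, 43}
dispatch next → 54; now {53, 43}
dispatch next → 53; now {43}
insert 34 → {43, 34}
dispatch next → 43; now {34}
insert 37 → {37, 34}
insert 59 → {59, 37, 34}
insert 27 → {59, 37, 34, 27}
insert 46 → {59, 46, 37, 34, 27}
insert 24 → {59, 46, 37, 34, 27, 24}
insert 57 → {59, 57, 46, 37, 34, 27, 24}

54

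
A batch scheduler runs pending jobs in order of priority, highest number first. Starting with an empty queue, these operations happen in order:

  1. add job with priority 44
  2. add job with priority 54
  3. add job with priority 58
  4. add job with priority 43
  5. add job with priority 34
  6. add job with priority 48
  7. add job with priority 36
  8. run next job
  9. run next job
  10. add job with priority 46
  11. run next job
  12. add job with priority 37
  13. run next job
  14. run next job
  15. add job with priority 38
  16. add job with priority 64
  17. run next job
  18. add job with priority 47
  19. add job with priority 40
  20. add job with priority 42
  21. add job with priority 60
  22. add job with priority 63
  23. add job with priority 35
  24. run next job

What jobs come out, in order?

58, 54, 48, 46, 44, 64, 63

insert 44 → {44}
insert 54 → {54, 44}
insert 58 → {58, 54, 44}
insert 43 → {58, 54, 44, 43}
insert 34 → {58, 54, 44, 43, 34}
insert 48 → {58, 54, 48, 44, 43, 34}
insert 36 → {58, 54, 48, 44, 43, 36, 34}
run next job → 58; now {54, 48, 44, 43, 36, 34}
run next job → 54; now {48, 44, 43, 36, 34}
insert 46 → {48, 46, 44, 43, 36, 34}
run next job → 48; now {46, 44, 43, 36, 34}
insert 37 → {46, 44, 43, 37, 36, 34}
run next job → 46; now {44, 43, 37, 36, 34}
run next job → 44; now {43, 37, 36, 34}
insert 38 → {43, 38, 37, 36, 34}
insert 64 → {64, 43, 38, 37, 36, 34}
run next job → 64; now {43, 38, 37, 36, 34}
insert 47 → {47, 43, 38, 37, 36, 34}
insert 40 → {47, 43, 40, 38, 37, 36, 34}
insert 42 → {47, 43, 42, 40, 38, 37, 36, 34}
insert 60 → {60, 47, 43, 42, 40, 38, 37, 36, 34}
insert 63 → {63, 60, 47, 43, 42, 40, 38, 37, 36, 34}
insert 35 → {63, 60, 47, 43, 42, 40, 38, 37, 36, 35, 34}
run next job → 63; now {60, 47, 43, 42, 40, 38, 37, 36, 35, 34}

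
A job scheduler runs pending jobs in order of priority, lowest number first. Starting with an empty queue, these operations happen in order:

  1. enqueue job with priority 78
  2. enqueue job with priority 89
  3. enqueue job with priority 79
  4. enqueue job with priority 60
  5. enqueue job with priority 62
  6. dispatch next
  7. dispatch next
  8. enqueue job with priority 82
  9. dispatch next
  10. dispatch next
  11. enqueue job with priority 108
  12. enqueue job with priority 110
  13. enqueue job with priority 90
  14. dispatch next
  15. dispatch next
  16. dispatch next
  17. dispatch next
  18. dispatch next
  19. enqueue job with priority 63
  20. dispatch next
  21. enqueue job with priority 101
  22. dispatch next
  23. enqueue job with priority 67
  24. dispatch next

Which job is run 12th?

67

insert 78 → {78}
insert 89 → {78, 89}
insert 79 → {78, 79, 89}
insert 60 → {60, 78, 79, 89}
insert 62 → {60, 62, 78, 79, 89}
dispatch next → 60; now {62, 78, 79, 89}
dispatch next → 62; now {78, 79, 89}
insert 82 → {78, 79, 82, 89}
dispatch next → 78; now {79, 82, 89}
dispatch next → 79; now {82, 89}
insert 108 → {82, 89, 108}
insert 110 → {82, 89, 108, 110}
insert 90 → {82, 89, 90, 108, 110}
dispatch next → 82; now {89, 90, 108, 110}
dispatch next → 89; now {90, 108, 110}
dispatch next → 90; now {108, 110}
dispatch next → 108; now {110}
dispatch next → 110; now {}
insert 63 → {63}
dispatch next → 63; now {}
insert 101 → {101}
dispatch next → 101; now {}
insert 67 → {67}
dispatch next → 67; now {}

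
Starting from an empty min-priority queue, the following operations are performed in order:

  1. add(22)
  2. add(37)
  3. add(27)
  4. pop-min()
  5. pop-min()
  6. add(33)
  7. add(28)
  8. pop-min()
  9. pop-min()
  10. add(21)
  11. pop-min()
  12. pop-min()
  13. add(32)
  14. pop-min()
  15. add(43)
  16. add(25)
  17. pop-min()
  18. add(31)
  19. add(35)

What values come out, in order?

22 → 27 → 28 → 33 → 21 → 37 → 32 → 25

insert 22 → {22}
insert 37 → {22, 37}
insert 27 → {22, 27, 37}
pop-min → 22; now {27, 37}
pop-min → 27; now {37}
insert 33 → {33, 37}
insert 28 → {28, 33, 37}
pop-min → 28; now {33, 37}
pop-min → 33; now {37}
insert 21 → {21, 37}
pop-min → 21; now {37}
pop-min → 37; now {}
insert 32 → {32}
pop-min → 32; now {}
insert 43 → {43}
insert 25 → {25, 43}
pop-min → 25; now {43}
insert 31 → {31, 43}
insert 35 → {31, 35, 43}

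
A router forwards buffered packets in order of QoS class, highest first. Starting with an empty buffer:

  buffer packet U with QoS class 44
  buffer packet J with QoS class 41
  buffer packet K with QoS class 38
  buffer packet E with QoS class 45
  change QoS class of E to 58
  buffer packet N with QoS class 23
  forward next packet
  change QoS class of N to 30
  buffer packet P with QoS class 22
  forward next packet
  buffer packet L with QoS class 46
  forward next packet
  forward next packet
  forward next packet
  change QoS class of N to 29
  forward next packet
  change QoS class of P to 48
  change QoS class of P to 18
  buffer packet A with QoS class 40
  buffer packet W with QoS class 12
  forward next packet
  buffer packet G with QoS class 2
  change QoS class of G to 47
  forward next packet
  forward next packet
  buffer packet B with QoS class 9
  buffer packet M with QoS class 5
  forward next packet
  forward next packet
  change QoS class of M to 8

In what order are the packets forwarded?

E, U, L, J, K, N, A, G, P, W, B

add U (QoS class 44) → {U:44}
add J (QoS class 41) → {U:44, J:41}
add K (QoS class 38) → {U:44, J:41, K:38}
add E (QoS class 45) → {E:45, U:44, J:41, K:38}
update E to QoS class 58 → {E:58, U:44, J:41, K:38}
add N (QoS class 23) → {E:58, U:44, J:41, K:38, N:23}
forward next packet → E; now {U:44, J:41, K:38, N:23}
update N to QoS class 30 → {U:44, J:41, K:38, N:30}
add P (QoS class 22) → {U:44, J:41, K:38, N:30, P:22}
forward next packet → U; now {J:41, K:38, N:30, P:22}
add L (QoS class 46) → {L:46, J:41, K:38, N:30, P:22}
forward next packet → L; now {J:41, K:38, N:30, P:22}
forward next packet → J; now {K:38, N:30, P:22}
forward next packet → K; now {N:30, P:22}
update N to QoS class 29 → {N:29, P:22}
forward next packet → N; now {P:22}
update P to QoS class 48 → {P:48}
update P to QoS class 18 → {P:18}
add A (QoS class 40) → {A:40, P:18}
add W (QoS class 12) → {A:40, P:18, W:12}
forward next packet → A; now {P:18, W:12}
add G (QoS class 2) → {P:18, W:12, G:2}
update G to QoS class 47 → {G:47, P:18, W:12}
forward next packet → G; now {P:18, W:12}
forward next packet → P; now {W:12}
add B (QoS class 9) → {W:12, B:9}
add M (QoS class 5) → {W:12, B:9, M:5}
forward next packet → W; now {B:9, M:5}
forward next packet → B; now {M:5}
update M to QoS class 8 → {M:8}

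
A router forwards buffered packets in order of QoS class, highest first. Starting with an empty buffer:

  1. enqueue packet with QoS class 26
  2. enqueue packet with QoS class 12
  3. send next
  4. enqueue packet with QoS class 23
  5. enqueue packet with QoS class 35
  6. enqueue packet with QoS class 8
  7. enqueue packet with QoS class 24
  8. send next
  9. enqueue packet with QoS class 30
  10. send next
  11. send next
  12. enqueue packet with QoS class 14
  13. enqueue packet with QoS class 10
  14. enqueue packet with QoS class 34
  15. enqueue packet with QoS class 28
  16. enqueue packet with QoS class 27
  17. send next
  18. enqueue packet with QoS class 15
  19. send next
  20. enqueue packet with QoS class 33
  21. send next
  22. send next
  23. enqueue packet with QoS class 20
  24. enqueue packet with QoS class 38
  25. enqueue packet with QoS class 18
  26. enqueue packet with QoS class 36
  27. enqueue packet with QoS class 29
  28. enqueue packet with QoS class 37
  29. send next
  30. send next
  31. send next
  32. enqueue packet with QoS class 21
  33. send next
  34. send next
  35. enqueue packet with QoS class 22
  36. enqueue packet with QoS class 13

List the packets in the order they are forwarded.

insert 26 → {26}
insert 12 → {26, 12}
send next → 26; now {12}
insert 23 → {23, 12}
insert 35 → {35, 23, 12}
insert 8 → {35, 23, 12, 8}
insert 24 → {35, 24, 23, 12, 8}
send next → 35; now {24, 23, 12, 8}
insert 30 → {30, 24, 23, 12, 8}
send next → 30; now {24, 23, 12, 8}
send next → 24; now {23, 12, 8}
insert 14 → {23, 14, 12, 8}
insert 10 → {23, 14, 12, 10, 8}
insert 34 → {34, 23, 14, 12, 10, 8}
insert 28 → {34, 28, 23, 14, 12, 10, 8}
insert 27 → {34, 28, 27, 23, 14, 12, 10, 8}
send next → 34; now {28, 27, 23, 14, 12, 10, 8}
insert 15 → {28, 27, 23, 15, 14, 12, 10, 8}
send next → 28; now {27, 23, 15, 14, 12, 10, 8}
insert 33 → {33, 27, 23, 15, 14, 12, 10, 8}
send next → 33; now {27, 23, 15, 14, 12, 10, 8}
send next → 27; now {23, 15, 14, 12, 10, 8}
insert 20 → {23, 20, 15, 14, 12, 10, 8}
insert 38 → {38, 23, 20, 15, 14, 12, 10, 8}
insert 18 → {38, 23, 20, 18, 15, 14, 12, 10, 8}
insert 36 → {38, 36, 23, 20, 18, 15, 14, 12, 10, 8}
insert 29 → {38, 36, 29, 23, 20, 18, 15, 14, 12, 10, 8}
insert 37 → {38, 37, 36, 29, 23, 20, 18, 15, 14, 12, 10, 8}
send next → 38; now {37, 36, 29, 23, 20, 18, 15, 14, 12, 10, 8}
send next → 37; now {36, 29, 23, 20, 18, 15, 14, 12, 10, 8}
send next → 36; now {29, 23, 20, 18, 15, 14, 12, 10, 8}
insert 21 → {29, 23, 21, 20, 18, 15, 14, 12, 10, 8}
send next → 29; now {23, 21, 20, 18, 15, 14, 12, 10, 8}
send next → 23; now {21, 20, 18, 15, 14, 12, 10, 8}
insert 22 → {22, 21, 20, 18, 15, 14, 12, 10, 8}
insert 13 → {22, 21, 20, 18, 15, 14, 13, 12, 10, 8}

26, 35, 30, 24, 34, 28, 33, 27, 38, 37, 36, 29, 23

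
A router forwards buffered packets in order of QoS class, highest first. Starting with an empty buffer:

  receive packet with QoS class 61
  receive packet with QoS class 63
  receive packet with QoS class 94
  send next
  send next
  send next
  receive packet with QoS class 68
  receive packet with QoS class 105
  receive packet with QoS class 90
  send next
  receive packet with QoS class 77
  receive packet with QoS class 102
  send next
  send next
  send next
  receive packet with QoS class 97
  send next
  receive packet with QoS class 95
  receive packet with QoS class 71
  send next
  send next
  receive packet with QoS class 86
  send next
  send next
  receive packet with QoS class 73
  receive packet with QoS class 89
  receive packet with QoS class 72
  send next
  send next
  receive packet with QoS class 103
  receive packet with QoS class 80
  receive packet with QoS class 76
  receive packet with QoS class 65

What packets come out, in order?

94, 63, 61, 105, 102, 90, 77, 97, 95, 71, 86, 68, 89, 73

insert 61 → {61}
insert 63 → {63, 61}
insert 94 → {94, 63, 61}
send next → 94; now {63, 61}
send next → 63; now {61}
send next → 61; now {}
insert 68 → {68}
insert 105 → {105, 68}
insert 90 → {105, 90, 68}
send next → 105; now {90, 68}
insert 77 → {90, 77, 68}
insert 102 → {102, 90, 77, 68}
send next → 102; now {90, 77, 68}
send next → 90; now {77, 68}
send next → 77; now {68}
insert 97 → {97, 68}
send next → 97; now {68}
insert 95 → {95, 68}
insert 71 → {95, 71, 68}
send next → 95; now {71, 68}
send next → 71; now {68}
insert 86 → {86, 68}
send next → 86; now {68}
send next → 68; now {}
insert 73 → {73}
insert 89 → {89, 73}
insert 72 → {89, 73, 72}
send next → 89; now {73, 72}
send next → 73; now {72}
insert 103 → {103, 72}
insert 80 → {103, 80, 72}
insert 76 → {103, 80, 76, 72}
insert 65 → {103, 80, 76, 72, 65}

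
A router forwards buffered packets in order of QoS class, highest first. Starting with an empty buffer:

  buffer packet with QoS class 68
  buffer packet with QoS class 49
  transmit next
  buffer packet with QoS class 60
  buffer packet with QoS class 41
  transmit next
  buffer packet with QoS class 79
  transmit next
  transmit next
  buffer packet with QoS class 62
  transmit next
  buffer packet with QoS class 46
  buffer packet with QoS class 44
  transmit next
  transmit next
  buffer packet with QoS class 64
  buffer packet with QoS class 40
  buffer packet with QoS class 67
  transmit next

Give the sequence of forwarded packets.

insert 68 → {68}
insert 49 → {68, 49}
transmit next → 68; now {49}
insert 60 → {60, 49}
insert 41 → {60, 49, 41}
transmit next → 60; now {49, 41}
insert 79 → {79, 49, 41}
transmit next → 79; now {49, 41}
transmit next → 49; now {41}
insert 62 → {62, 41}
transmit next → 62; now {41}
insert 46 → {46, 41}
insert 44 → {46, 44, 41}
transmit next → 46; now {44, 41}
transmit next → 44; now {41}
insert 64 → {64, 41}
insert 40 → {64, 41, 40}
insert 67 → {67, 64, 41, 40}
transmit next → 67; now {64, 41, 40}

68, 60, 79, 49, 62, 46, 44, 67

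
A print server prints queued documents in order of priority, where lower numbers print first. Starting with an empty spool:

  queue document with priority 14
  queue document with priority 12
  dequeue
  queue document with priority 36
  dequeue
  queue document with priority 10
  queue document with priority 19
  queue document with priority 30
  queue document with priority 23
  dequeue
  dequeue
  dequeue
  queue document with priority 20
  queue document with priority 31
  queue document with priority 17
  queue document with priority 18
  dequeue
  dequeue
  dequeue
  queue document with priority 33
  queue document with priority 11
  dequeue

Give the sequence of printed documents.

12, 14, 10, 19, 23, 17, 18, 20, 11

insert 14 → {14}
insert 12 → {12, 14}
dequeue → 12; now {14}
insert 36 → {14, 36}
dequeue → 14; now {36}
insert 10 → {10, 36}
insert 19 → {10, 19, 36}
insert 30 → {10, 19, 30, 36}
insert 23 → {10, 19, 23, 30, 36}
dequeue → 10; now {19, 23, 30, 36}
dequeue → 19; now {23, 30, 36}
dequeue → 23; now {30, 36}
insert 20 → {20, 30, 36}
insert 31 → {20, 30, 31, 36}
insert 17 → {17, 20, 30, 31, 36}
insert 18 → {17, 18, 20, 30, 31, 36}
dequeue → 17; now {18, 20, 30, 31, 36}
dequeue → 18; now {20, 30, 31, 36}
dequeue → 20; now {30, 31, 36}
insert 33 → {30, 31, 33, 36}
insert 11 → {11, 30, 31, 33, 36}
dequeue → 11; now {30, 31, 33, 36}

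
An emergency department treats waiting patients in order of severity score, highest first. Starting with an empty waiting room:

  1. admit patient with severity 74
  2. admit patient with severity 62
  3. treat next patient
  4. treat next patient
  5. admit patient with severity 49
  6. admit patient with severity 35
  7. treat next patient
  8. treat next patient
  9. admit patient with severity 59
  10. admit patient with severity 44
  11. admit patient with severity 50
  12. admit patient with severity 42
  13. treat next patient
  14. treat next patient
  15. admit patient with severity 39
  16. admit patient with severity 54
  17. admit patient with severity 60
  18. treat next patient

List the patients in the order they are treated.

[74, 62, 49, 35, 59, 50, 60]

insert 74 → {74}
insert 62 → {74, 62}
treat next patient → 74; now {62}
treat next patient → 62; now {}
insert 49 → {49}
insert 35 → {49, 35}
treat next patient → 49; now {35}
treat next patient → 35; now {}
insert 59 → {59}
insert 44 → {59, 44}
insert 50 → {59, 50, 44}
insert 42 → {59, 50, 44, 42}
treat next patient → 59; now {50, 44, 42}
treat next patient → 50; now {44, 42}
insert 39 → {44, 42, 39}
insert 54 → {54, 44, 42, 39}
insert 60 → {60, 54, 44, 42, 39}
treat next patient → 60; now {54, 44, 42, 39}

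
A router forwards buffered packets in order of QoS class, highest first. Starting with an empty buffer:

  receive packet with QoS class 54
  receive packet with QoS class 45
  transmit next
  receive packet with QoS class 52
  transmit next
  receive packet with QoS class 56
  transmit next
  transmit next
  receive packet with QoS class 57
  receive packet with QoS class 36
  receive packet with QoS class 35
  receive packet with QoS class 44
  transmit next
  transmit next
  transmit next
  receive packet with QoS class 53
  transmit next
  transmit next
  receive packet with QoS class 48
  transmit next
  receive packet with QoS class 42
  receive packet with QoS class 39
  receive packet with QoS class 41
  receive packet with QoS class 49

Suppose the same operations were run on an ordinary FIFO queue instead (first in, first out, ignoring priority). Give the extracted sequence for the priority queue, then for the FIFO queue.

insert 54 → {54}
insert 45 → {54, 45}
transmit next → 54; now {45}
insert 52 → {52, 45}
transmit next → 52; now {45}
insert 56 → {56, 45}
transmit next → 56; now {45}
transmit next → 45; now {}
insert 57 → {57}
insert 36 → {57, 36}
insert 35 → {57, 36, 35}
insert 44 → {57, 44, 36, 35}
transmit next → 57; now {44, 36, 35}
transmit next → 44; now {36, 35}
transmit next → 36; now {35}
insert 53 → {53, 35}
transmit next → 53; now {35}
transmit next → 35; now {}
insert 48 → {48}
transmit next → 48; now {}
insert 42 → {42}
insert 39 → {42, 39}
insert 41 → {42, 41, 39}
insert 49 → {49, 42, 41, 39}

priority queue: 54, 52, 56, 45, 57, 44, 36, 53, 35, 48; FIFO queue: 54, 45, 52, 56, 57, 36, 35, 44, 53, 48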